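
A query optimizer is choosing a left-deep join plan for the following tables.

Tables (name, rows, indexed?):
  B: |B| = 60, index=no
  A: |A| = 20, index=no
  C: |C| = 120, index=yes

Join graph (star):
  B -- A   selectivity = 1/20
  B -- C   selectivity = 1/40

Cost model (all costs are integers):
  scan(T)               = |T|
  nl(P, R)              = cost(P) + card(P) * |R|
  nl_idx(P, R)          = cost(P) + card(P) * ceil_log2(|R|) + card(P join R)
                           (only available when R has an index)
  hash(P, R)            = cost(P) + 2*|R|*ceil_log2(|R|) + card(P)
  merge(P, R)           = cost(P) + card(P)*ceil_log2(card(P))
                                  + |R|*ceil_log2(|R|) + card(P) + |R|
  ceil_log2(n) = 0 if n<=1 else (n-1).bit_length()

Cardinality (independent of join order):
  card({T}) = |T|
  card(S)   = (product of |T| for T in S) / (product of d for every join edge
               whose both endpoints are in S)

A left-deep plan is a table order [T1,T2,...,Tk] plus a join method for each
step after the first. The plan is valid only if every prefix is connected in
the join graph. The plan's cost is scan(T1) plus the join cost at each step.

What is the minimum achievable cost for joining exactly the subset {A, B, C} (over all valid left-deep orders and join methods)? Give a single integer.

920

Selinger DP over subsets of {A,B,C}:
  {B}: scan cost=60, card=60
  {A}: scan cost=20, card=20
  {C}: scan cost=120, card=120
  {AB}: card=60; try (A,hash)→320, (B,merge)→560, (A,merge)→600, (B,hash)→760, (B,nl)→1220, (A,nl)→1260; best=320 via (A,hash)
  {BC}: card=180; try (C,nl_idx)→660, (B,hash)→960, (C,merge)→1440, (B,merge)→1500, (C,hash)→1800, (C,nl)→7260 …(+1); best=660 via (C,nl_idx)
  {ABC}: card=180; try (C,nl_idx)→920, (A,hash)→1040, (C,merge)→1700, (C,hash)→2060, (A,merge)→2400, (A,nl)→4260 …(+1); best=920 via (C,nl_idx)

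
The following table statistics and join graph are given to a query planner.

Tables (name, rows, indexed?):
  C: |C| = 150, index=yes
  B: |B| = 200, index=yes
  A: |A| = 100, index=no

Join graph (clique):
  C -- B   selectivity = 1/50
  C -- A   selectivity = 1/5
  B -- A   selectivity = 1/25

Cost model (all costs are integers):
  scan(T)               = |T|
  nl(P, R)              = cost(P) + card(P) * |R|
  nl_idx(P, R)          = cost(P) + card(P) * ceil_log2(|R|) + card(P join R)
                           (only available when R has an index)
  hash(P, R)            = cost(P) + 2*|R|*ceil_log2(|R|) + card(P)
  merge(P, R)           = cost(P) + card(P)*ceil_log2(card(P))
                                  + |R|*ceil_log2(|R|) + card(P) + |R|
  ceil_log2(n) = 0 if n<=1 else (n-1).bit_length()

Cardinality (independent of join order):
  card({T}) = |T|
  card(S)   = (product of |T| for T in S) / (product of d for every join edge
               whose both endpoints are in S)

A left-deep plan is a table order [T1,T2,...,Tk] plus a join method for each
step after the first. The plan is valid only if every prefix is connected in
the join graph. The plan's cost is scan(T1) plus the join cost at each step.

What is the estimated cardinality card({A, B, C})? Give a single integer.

Tables in S: A(100), B(200), C(150)
Edges inside S: C-B(d=50), C-A(d=5), B-A(d=25)
numerator = 100 * 200 * 150 = 3000000
denominator = 50 * 5 * 25 = 6250
card(S) = 3000000 / 6250 = 480

480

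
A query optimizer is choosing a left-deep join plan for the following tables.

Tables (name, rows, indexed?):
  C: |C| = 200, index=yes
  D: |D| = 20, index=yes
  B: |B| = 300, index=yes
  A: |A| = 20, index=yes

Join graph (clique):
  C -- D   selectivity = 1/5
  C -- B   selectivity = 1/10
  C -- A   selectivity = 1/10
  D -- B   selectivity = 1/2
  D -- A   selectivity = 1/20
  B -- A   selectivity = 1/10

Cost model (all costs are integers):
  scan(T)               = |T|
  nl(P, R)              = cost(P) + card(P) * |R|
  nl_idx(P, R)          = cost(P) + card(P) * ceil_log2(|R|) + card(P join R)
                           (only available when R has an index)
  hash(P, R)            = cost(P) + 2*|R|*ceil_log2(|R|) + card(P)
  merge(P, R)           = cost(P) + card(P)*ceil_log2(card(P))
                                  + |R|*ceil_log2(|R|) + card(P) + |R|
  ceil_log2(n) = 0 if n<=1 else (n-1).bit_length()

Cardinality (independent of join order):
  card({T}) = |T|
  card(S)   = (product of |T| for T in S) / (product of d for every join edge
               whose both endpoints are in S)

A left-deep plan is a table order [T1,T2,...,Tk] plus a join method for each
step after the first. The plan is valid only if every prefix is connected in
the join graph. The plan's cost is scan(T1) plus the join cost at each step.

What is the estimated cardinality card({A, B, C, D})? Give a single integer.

Tables in S: A(20), B(300), C(200), D(20)
Edges inside S: C-D(d=5), C-B(d=10), C-A(d=10), D-B(d=2), D-A(d=20), B-A(d=10)
numerator = 20 * 300 * 200 * 20 = 24000000
denominator = 5 * 10 * 10 * 2 * 20 * 10 = 200000
card(S) = 24000000 / 200000 = 120

120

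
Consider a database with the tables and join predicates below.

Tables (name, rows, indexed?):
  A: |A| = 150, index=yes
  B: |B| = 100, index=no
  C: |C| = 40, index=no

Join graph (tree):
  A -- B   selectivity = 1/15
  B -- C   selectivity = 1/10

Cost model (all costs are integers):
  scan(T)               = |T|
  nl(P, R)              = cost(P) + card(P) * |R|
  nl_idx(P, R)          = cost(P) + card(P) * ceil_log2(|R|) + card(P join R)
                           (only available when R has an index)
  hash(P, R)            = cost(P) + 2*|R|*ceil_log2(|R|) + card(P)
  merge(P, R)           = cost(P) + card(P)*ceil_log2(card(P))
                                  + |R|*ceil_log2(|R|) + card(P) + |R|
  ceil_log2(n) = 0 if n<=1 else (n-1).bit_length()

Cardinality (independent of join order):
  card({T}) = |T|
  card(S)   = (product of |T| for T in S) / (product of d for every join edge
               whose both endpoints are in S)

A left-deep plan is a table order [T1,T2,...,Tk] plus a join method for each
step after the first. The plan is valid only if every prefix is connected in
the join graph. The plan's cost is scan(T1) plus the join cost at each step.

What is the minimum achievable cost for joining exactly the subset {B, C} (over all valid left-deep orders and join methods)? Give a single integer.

Selinger DP over subsets of {B,C}:
  {B}: scan cost=100, card=100
  {C}: scan cost=40, card=40
  {BC}: card=400; try (C,hash)→680, (B,merge)→1120, (C,merge)→1180, (B,hash)→1480, (B,nl)→4040, (C,nl)→4100; best=680 via (C,hash)

680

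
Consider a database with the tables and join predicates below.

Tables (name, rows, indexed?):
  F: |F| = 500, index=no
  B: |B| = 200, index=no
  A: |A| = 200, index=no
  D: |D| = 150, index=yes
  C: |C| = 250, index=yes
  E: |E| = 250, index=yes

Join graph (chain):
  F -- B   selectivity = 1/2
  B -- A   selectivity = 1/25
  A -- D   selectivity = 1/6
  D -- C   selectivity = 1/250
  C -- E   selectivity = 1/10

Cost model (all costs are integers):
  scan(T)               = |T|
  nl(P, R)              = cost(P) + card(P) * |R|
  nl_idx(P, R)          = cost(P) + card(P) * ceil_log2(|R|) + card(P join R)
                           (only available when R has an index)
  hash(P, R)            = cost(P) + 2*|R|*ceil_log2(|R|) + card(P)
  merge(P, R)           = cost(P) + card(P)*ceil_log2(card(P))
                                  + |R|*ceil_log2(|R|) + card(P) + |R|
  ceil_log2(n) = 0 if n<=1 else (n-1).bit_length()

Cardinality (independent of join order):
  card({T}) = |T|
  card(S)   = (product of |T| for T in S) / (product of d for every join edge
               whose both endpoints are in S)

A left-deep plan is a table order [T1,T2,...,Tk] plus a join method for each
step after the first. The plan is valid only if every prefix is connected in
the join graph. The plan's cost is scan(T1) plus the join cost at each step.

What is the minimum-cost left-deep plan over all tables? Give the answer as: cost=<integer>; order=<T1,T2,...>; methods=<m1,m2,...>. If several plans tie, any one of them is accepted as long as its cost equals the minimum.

cost=1065850; order=D,C,A,B,E,F; methods=nl_idx,merge,hash,hash,hash

Selinger DP (subsets sized 1..n):
  {F}: scan cost=500, card=500
  {B}: scan cost=200, card=200
  {A}: scan cost=200, card=200
  {D}: scan cost=150, card=150
  {C}: scan cost=250, card=250
  {E}: scan cost=250, card=250
  {BF}: card=50000; try (B,hash)→4200, (F,merge)→7000, (B,merge)→7300, (F,hash)→9400, (F,nl)→100200, (B,nl)→100500; best=4200 via (B,hash)
  {AB}: card=1600; try (B,hash)→3600, (A,hash)→3600, (B,merge)→3800, (A,merge)→3800, (B,nl)→40200, (A,nl)→40200; best=3600 via (B,hash)
  {AD}: card=5000; try (D,hash)→2800, (A,merge)→3300, (D,merge)→3350, (A,hash)→3500, (D,nl_idx)→6800, (A,nl)→30150 …(+1); best=2800 via (D,hash)
  {CD}: card=150; try (C,nl_idx)→1500, (D,nl_idx)→2400, (D,hash)→2900, (C,merge)→3750, (D,merge)→3850, (C,hash)→4300 …(+2); best=1500 via (C,nl_idx)
  {CE}: card=6250; try (E,hash)→4500, (C,hash)→4500, (E,merge)→4750, (C,merge)→4750, (E,nl_idx)→8500, (C,nl_idx)→8500 …(+2); best=4500 via (E,hash)
  {ABF}: card=400000; try (F,hash)→14200, (F,merge)→27800, (A,hash)→57400, (F,nl)→803600, (A,merge)→856000, (A,nl)→10004200; best=14200 via (F,hash)
  {ABD}: card=40000; try (D,hash)→7600, (B,hash)→11000, (D,merge)→24150, (D,nl_idx)→56400, (B,merge)→74600, (D,nl)→243600 …(+1); best=7600 via (D,hash)
  {ACD}: card=5000; try (A,merge)→4650, (A,hash)→4850, (C,hash)→11800, (A,nl)→31500, (C,nl_idx)→47800, (C,merge)→75050 …(+1); best=4650 via (A,merge)
  {CDE}: card=3750; try (E,merge)→5100, (E,hash)→5650, (E,nl_idx)→6450, (D,hash)→13150, (E,nl)→39000, (D,nl_idx)→58250 …(+2); best=5100 via (E,merge)
  {ABDF}: card=10000000; try (F,hash)→56600, (D,hash)→416600, (F,merge)→692600, (D,merge)→8015550, (D,nl_idx)→13214200, (F,nl)→20007600 …(+1); best=56600 via (F,hash)
  {ABCD}: card=40000; try (B,hash)→12850, (C,hash)→51600, (B,merge)→76450, (C,nl_idx)→367600, (C,merge)→689850, (B,nl)→1004650 …(+1); best=12850 via (B,hash)
  {ACDE}: card=125000; try (A,hash)→12050, (E,hash)→13650, (A,merge)→55650, (E,merge)→76900, (E,nl_idx)→169650, (A,nl)→755100 …(+1); best=12050 via (A,hash)
  {ABCDF}: card=10000000; try (F,hash)→61850, (F,merge)→697850, (C,hash)→10060600, (F,nl)→20012850, (C,nl_idx)→90056600, (C,merge)→250058850 …(+1); best=61850 via (F,hash)
  {ABCDE}: card=1000000; try (E,hash)→56850, (B,hash)→140250, (E,merge)→695100, (E,nl_idx)→1332850, (B,merge)→2263850, (E,nl)→10012850 …(+1); best=56850 via (E,hash)
  {ABCDEF}: card=250000000; try (F,hash)→1065850, (E,hash)→10065850, (F,merge)→21061850, (E,merge)→250064100, (E,nl_idx)→330061850, (F,nl)→500056850 …(+1); best=1065850 via (F,hash)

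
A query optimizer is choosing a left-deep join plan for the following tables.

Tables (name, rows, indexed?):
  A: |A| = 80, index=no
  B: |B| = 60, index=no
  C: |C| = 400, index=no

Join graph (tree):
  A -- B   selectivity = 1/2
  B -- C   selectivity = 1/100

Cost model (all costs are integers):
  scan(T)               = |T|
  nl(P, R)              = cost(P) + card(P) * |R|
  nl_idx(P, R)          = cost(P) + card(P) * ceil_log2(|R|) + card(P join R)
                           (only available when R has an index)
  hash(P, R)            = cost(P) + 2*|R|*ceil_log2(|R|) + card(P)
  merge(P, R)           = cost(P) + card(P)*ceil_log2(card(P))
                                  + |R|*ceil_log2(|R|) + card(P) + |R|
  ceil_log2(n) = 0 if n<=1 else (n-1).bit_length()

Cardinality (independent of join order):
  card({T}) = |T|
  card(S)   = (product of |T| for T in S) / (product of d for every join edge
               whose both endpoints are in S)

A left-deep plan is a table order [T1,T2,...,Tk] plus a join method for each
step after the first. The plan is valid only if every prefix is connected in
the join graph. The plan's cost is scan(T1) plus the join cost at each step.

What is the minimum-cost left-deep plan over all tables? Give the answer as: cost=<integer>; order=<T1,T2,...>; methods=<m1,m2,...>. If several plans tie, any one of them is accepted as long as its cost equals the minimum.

Selinger DP (subsets sized 1..n):
  {A}: scan cost=80, card=80
  {B}: scan cost=60, card=60
  {C}: scan cost=400, card=400
  {AB}: card=2400; try (B,hash)→880, (A,merge)→1120, (B,merge)→1140, (A,hash)→1240, (A,nl)→4860, (B,nl)→4880; best=880 via (B,hash)
  {BC}: card=240; try (B,hash)→1520, (C,merge)→4480, (B,merge)→4820, (C,hash)→7320, (C,nl)→24060, (B,nl)→24400; best=1520 via (B,hash)
  {ABC}: card=9600; try (A,hash)→2880, (A,merge)→4320, (C,hash)→10480, (A,nl)→20720, (C,merge)→36080, (C,nl)→960880; best=2880 via (A,hash)

cost=2880; order=C,B,A; methods=hash,hash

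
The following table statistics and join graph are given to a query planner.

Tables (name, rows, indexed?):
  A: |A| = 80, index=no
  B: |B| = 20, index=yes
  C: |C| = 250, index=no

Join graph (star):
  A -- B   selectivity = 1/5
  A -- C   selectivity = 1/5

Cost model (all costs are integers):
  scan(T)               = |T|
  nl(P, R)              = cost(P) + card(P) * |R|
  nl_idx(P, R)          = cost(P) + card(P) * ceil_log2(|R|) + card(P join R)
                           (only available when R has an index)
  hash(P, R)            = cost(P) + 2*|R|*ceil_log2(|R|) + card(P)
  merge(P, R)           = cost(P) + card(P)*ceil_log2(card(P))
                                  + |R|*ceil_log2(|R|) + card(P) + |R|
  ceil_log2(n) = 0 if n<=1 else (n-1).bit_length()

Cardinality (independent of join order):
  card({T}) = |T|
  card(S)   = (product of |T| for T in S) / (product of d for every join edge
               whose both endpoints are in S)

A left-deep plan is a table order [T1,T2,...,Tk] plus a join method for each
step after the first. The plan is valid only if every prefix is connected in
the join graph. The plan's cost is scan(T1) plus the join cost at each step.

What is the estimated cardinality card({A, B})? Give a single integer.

320

Tables in S: A(80), B(20)
Edges inside S: A-B(d=5)
numerator = 80 * 20 = 1600
denominator = 5 = 5
card(S) = 1600 / 5 = 320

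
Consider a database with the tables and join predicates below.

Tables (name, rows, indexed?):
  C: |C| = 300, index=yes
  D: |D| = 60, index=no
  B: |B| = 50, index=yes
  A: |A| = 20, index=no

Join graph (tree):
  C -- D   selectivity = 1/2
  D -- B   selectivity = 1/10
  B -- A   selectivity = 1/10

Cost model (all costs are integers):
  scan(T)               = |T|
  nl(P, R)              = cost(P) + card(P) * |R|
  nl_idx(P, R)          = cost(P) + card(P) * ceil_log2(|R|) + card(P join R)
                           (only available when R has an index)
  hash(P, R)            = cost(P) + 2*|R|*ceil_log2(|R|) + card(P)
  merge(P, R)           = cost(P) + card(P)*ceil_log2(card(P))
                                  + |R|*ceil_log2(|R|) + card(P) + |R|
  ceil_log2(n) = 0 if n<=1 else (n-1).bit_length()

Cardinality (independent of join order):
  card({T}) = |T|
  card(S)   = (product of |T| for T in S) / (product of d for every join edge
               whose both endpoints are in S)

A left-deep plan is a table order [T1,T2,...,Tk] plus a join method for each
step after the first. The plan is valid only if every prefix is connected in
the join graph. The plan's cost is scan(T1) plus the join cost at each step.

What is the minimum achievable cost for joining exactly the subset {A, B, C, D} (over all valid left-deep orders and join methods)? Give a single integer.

7060

Selinger DP over subsets of {A,B,C,D}:
  {C}: scan cost=300, card=300
  {D}: scan cost=60, card=60
  {B}: scan cost=50, card=50
  {A}: scan cost=20, card=20
  {CD}: card=9000; try (D,hash)→1320, (C,merge)→3480, (D,merge)→3720, (C,hash)→5520, (C,nl_idx)→9600, (C,nl)→18060 …(+1); best=1320 via (D,hash)
  {BD}: card=300; try (B,hash)→720, (B,nl_idx)→720, (D,hash)→820, (D,merge)→820, (B,merge)→830, (D,nl)→3050 …(+1); best=720 via (B,hash)
  {AB}: card=100; try (B,nl_idx)→240, (A,hash)→300, (B,merge)→490, (A,merge)→520, (B,hash)→640, (B,nl)→1020 …(+1); best=240 via (B,nl_idx)
  {BCD}: card=45000; try (C,hash)→6420, (C,merge)→6720, (B,hash)→10920, (C,nl_idx)→48420, (C,nl)→90720, (B,nl_idx)→100320 …(+2); best=6420 via (C,hash)
  {ABD}: card=600; try (D,hash)→1060, (A,hash)→1220, (D,merge)→1460, (A,merge)→3840, (D,nl)→6240, (A,nl)→6720; best=1060 via (D,hash)
  {ABCD}: card=90000; try (C,hash)→7060, (C,merge)→10660, (A,hash)→51620, (C,nl_idx)→96460, (C,nl)→181060, (A,merge)→771540 …(+1); best=7060 via (C,hash)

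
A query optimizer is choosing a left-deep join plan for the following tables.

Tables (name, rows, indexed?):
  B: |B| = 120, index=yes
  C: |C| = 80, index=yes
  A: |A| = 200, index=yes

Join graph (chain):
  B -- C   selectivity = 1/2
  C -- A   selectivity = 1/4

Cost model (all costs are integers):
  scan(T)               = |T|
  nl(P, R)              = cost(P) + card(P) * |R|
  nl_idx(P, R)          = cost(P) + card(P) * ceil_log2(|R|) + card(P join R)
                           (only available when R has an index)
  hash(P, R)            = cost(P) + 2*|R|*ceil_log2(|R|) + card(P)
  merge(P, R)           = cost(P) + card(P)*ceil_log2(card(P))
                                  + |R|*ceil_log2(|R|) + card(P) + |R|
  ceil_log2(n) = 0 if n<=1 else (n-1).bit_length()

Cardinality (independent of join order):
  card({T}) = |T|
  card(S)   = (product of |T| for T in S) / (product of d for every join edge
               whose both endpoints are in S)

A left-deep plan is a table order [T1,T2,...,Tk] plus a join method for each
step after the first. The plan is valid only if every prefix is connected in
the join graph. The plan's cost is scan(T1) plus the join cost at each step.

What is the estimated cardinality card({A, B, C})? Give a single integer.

240000

Tables in S: A(200), B(120), C(80)
Edges inside S: B-C(d=2), C-A(d=4)
numerator = 200 * 120 * 80 = 1920000
denominator = 2 * 4 = 8
card(S) = 1920000 / 8 = 240000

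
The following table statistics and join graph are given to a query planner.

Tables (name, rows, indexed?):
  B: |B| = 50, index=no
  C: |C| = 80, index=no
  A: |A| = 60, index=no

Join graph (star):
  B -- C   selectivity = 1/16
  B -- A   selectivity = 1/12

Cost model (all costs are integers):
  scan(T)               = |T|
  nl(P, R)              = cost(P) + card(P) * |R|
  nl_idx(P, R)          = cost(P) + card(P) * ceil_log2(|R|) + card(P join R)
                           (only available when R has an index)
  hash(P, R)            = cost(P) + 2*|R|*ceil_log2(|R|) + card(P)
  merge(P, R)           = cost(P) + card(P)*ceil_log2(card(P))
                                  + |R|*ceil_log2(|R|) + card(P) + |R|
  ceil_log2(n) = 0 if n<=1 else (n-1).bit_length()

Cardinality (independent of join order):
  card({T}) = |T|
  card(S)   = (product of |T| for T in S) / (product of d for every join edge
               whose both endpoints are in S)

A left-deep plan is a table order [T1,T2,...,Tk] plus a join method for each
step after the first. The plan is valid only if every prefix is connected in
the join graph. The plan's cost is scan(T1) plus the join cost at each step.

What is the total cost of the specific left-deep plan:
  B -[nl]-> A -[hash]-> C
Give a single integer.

4420

step 1: scan B: cost=50, card=50
step 2: join A via nl
    card(P join A) = 50*60/(12) = 250
    cost = 50 + 50*60 = 3050
step 3: join C via hash
    card(P join C) = 250*80/(16) = 1250
    cost = 3050 + 2*80*7 + 250 = 4420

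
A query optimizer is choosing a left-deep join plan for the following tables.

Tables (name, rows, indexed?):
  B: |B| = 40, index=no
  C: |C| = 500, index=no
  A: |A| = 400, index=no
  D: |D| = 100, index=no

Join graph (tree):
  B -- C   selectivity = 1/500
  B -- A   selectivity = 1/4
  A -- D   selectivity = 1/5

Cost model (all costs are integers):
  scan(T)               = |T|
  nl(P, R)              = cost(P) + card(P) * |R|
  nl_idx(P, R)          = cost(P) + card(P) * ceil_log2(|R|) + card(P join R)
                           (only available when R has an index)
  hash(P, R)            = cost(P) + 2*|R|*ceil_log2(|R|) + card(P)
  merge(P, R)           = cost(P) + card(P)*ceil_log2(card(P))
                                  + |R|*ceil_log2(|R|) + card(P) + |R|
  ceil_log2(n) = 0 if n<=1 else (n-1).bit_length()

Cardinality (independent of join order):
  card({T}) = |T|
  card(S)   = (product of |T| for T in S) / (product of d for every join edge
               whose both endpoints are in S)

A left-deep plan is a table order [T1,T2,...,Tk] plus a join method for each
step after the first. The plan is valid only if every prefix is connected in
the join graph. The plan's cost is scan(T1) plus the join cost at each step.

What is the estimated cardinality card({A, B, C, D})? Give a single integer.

Tables in S: A(400), B(40), C(500), D(100)
Edges inside S: B-C(d=500), B-A(d=4), A-D(d=5)
numerator = 400 * 40 * 500 * 100 = 800000000
denominator = 500 * 4 * 5 = 10000
card(S) = 800000000 / 10000 = 80000

80000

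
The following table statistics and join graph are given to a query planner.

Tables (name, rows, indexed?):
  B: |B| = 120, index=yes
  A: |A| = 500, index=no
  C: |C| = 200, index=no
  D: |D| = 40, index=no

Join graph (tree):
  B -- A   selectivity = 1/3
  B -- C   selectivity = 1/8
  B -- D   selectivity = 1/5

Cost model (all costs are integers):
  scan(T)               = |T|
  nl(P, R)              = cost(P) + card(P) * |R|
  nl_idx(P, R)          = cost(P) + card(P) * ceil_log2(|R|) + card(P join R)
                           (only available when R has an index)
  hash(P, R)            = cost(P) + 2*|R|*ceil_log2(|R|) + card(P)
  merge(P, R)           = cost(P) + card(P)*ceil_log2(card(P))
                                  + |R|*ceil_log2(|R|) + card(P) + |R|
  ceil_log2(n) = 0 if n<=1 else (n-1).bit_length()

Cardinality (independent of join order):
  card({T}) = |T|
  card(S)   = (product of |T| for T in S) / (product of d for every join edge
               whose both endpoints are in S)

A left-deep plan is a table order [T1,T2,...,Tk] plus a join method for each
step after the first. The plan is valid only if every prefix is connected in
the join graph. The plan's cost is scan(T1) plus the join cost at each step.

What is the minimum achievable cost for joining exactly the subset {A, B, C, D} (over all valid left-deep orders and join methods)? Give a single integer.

Selinger DP over subsets of {A,B,C,D}:
  {B}: scan cost=120, card=120
  {A}: scan cost=500, card=500
  {C}: scan cost=200, card=200
  {D}: scan cost=40, card=40
  {AB}: card=20000; try (B,hash)→2680, (A,merge)→6080, (B,merge)→6460, (A,hash)→9240, (B,nl_idx)→24000, (A,nl)→60120 …(+1); best=2680 via (B,hash)
  {BC}: card=3000; try (B,hash)→2080, (C,merge)→2880, (B,merge)→2960, (C,hash)→3440, (B,nl_idx)→4600, (C,nl)→24120 …(+1); best=2080 via (B,hash)
  {BD}: card=960; try (D,hash)→720, (B,merge)→1280, (B,nl_idx)→1280, (D,merge)→1360, (B,hash)→1760, (B,nl)→4840 …(+1); best=720 via (D,hash)
  {ABC}: card=500000; try (A,hash)→14080, (C,hash)→25880, (A,merge)→46080, (C,merge)→324480, (A,nl)→1502080, (C,nl)→4002680; best=14080 via (A,hash)
  {ABD}: card=160000; try (A,hash)→10680, (A,merge)→16280, (D,hash)→23160, (D,merge)→322960, (A,nl)→480720, (D,nl)→802680; best=10680 via (A,hash)
  {BCD}: card=24000; try (C,hash)→4880, (D,hash)→5560, (C,merge)→13080, (D,merge)→41360, (D,nl)→122080, (C,nl)→192720; best=4880 via (C,hash)
  {ABCD}: card=4000000; try (A,hash)→37880, (C,hash)→173880, (A,merge)→393880, (D,hash)→514560, (C,merge)→3052480, (D,merge)→10014360 …(+3); best=37880 via (A,hash)

37880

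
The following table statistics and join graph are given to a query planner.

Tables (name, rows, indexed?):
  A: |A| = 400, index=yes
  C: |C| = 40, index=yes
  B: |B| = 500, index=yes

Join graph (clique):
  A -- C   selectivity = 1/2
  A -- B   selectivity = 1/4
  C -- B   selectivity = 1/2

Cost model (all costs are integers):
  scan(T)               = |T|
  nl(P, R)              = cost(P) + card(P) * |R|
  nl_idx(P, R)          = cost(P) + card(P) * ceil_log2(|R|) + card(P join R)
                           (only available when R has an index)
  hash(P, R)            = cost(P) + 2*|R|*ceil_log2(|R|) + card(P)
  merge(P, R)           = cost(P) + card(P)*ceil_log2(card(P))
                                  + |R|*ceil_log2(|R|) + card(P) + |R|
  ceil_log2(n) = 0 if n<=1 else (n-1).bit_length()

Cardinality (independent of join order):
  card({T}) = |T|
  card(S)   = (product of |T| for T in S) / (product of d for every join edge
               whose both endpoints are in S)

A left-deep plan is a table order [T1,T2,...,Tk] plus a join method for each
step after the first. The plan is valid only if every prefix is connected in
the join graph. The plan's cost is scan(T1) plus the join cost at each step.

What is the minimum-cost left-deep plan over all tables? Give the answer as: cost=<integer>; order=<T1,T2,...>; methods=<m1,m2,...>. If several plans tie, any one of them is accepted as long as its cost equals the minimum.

cost=18280; order=A,C,B; methods=hash,hash

Selinger DP (subsets sized 1..n):
  {A}: scan cost=400, card=400
  {C}: scan cost=40, card=40
  {B}: scan cost=500, card=500
  {AC}: card=8000; try (C,hash)→1280, (A,merge)→4320, (C,merge)→4680, (A,hash)→7280, (A,nl_idx)→8400, (C,nl_idx)→10800 …(+2); best=1280 via (C,hash)
  {AB}: card=50000; try (A,hash)→8200, (B,merge)→9400, (A,merge)→9500, (B,hash)→9800, (B,nl_idx)→54000, (A,nl_idx)→55000 …(+2); best=8200 via (A,hash)
  {BC}: card=10000; try (C,hash)→1480, (B,merge)→5320, (C,merge)→5780, (B,hash)→9080, (B,nl_idx)→10400, (C,nl_idx)→13500 …(+2); best=1480 via (C,hash)
  {ABC}: card=500000; try (B,hash)→18280, (A,hash)→18680, (C,hash)→58680, (B,merge)→118280, (A,merge)→155480, (B,nl_idx)→573280 …(+6); best=18280 via (B,hash)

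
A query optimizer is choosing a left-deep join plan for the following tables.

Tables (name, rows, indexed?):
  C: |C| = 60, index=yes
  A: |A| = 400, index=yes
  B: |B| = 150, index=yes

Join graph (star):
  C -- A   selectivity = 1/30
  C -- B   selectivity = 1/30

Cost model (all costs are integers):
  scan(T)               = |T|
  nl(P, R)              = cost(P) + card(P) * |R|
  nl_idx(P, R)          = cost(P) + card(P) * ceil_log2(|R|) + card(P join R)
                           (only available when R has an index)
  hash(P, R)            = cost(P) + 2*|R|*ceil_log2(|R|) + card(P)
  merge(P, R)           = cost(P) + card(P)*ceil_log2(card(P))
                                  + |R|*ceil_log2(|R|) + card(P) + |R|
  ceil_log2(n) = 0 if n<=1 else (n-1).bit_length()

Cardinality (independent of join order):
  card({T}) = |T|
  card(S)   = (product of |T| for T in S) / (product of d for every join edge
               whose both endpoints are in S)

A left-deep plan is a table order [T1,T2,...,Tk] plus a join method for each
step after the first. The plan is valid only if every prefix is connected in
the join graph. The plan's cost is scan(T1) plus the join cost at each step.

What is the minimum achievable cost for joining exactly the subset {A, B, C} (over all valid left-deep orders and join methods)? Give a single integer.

4600

Selinger DP over subsets of {A,B,C}:
  {C}: scan cost=60, card=60
  {A}: scan cost=400, card=400
  {B}: scan cost=150, card=150
  {AC}: card=800; try (A,nl_idx)→1400, (C,hash)→1520, (C,nl_idx)→3600, (A,merge)→4480, (C,merge)→4820, (A,hash)→7320 …(+2); best=1400 via (A,nl_idx)
  {BC}: card=300; try (B,nl_idx)→840, (C,hash)→1020, (C,nl_idx)→1350, (B,merge)→1830, (C,merge)→1920, (B,hash)→2520 …(+2); best=840 via (B,nl_idx)
  {ABC}: card=4000; try (B,hash)→4600, (A,nl_idx)→7540, (A,merge)→7840, (A,hash)→8340, (B,merge)→11550, (B,nl_idx)→11800 …(+2); best=4600 via (B,hash)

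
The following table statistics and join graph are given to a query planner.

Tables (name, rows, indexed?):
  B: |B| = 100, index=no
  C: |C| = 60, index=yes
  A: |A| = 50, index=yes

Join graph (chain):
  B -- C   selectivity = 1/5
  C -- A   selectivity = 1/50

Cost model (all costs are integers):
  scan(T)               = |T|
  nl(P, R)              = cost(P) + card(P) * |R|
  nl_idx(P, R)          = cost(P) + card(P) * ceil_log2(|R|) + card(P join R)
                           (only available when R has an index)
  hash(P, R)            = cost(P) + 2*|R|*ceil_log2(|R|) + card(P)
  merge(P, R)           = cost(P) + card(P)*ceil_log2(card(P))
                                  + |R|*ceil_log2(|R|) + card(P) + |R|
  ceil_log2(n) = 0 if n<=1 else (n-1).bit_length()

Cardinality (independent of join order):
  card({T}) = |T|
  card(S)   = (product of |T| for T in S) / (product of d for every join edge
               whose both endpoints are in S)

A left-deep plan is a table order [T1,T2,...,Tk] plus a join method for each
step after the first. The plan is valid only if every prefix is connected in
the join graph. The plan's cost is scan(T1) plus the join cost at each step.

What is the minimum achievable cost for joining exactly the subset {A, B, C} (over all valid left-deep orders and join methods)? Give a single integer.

Selinger DP over subsets of {A,B,C}:
  {B}: scan cost=100, card=100
  {C}: scan cost=60, card=60
  {A}: scan cost=50, card=50
  {BC}: card=1200; try (C,hash)→920, (B,merge)→1280, (C,merge)→1320, (B,hash)→1520, (C,nl_idx)→1900, (B,nl)→6060 …(+1); best=920 via (C,hash)
  {AC}: card=60; try (C,nl_idx)→410, (A,nl_idx)→480, (A,hash)→720, (C,hash)→820, (C,merge)→820, (A,merge)→830 …(+2); best=410 via (C,nl_idx)
  {ABC}: card=1200; try (B,merge)→1630, (B,hash)→1870, (A,hash)→2720, (B,nl)→6410, (A,nl_idx)→9320, (A,merge)→15670 …(+1); best=1630 via (B,merge)

1630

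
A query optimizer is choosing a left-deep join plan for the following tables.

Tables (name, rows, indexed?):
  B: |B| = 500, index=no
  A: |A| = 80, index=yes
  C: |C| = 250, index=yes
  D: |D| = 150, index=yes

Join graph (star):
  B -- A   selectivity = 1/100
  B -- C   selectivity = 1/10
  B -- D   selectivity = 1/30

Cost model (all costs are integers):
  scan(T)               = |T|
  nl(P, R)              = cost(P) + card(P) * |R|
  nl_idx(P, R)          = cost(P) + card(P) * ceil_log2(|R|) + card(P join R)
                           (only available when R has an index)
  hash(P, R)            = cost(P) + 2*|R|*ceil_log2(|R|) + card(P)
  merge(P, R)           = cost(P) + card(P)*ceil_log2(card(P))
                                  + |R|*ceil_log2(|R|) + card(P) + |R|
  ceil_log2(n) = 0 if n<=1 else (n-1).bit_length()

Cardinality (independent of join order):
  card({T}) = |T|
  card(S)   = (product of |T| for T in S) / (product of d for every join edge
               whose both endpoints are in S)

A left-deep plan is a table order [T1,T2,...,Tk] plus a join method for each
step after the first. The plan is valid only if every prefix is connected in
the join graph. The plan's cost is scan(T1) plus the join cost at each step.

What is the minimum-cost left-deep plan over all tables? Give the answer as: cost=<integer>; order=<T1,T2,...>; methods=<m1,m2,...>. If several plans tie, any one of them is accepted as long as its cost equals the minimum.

cost=10920; order=B,A,D,C; methods=hash,hash,hash

Selinger DP (subsets sized 1..n):
  {B}: scan cost=500, card=500
  {A}: scan cost=80, card=80
  {C}: scan cost=250, card=250
  {D}: scan cost=150, card=150
  {AB}: card=400; try (A,hash)→2120, (A,nl_idx)→4400, (B,merge)→5720, (A,merge)→6140, (B,hash)→9160, (B,nl)→40080 …(+1); best=2120 via (A,hash)
  {BC}: card=12500; try (C,hash)→5000, (B,merge)→7500, (C,merge)→7750, (B,hash)→9500, (C,nl_idx)→17000, (B,nl)→125250 …(+1); best=5000 via (C,hash)
  {BD}: card=2500; try (D,hash)→3400, (B,merge)→6500, (D,merge)→6850, (D,nl_idx)→7000, (B,hash)→9300, (B,nl)→75150 …(+1); best=3400 via (D,hash)
  {ABC}: card=10000; try (C,hash)→6520, (C,merge)→8370, (C,nl_idx)→15320, (A,hash)→18620, (C,nl)→102120, (A,nl_idx)→102500 …(+2); best=6520 via (C,hash)
  {ABD}: card=2000; try (D,hash)→4920, (A,hash)→7020, (D,nl_idx)→7320, (D,merge)→7470, (A,nl_idx)→22900, (A,merge)→36540 …(+2); best=4920 via (D,hash)
  {BCD}: card=62500; try (C,hash)→9900, (D,hash)→19900, (C,merge)→38150, (C,nl_idx)→85900, (D,nl_idx)→167500, (D,merge)→193850 …(+2); best=9900 via (C,hash)
  {ABCD}: card=50000; try (C,hash)→10920, (D,hash)→18920, (C,merge)→31170, (C,nl_idx)→70920, (A,hash)→73520, (D,nl_idx)→136520 …(+6); best=10920 via (C,hash)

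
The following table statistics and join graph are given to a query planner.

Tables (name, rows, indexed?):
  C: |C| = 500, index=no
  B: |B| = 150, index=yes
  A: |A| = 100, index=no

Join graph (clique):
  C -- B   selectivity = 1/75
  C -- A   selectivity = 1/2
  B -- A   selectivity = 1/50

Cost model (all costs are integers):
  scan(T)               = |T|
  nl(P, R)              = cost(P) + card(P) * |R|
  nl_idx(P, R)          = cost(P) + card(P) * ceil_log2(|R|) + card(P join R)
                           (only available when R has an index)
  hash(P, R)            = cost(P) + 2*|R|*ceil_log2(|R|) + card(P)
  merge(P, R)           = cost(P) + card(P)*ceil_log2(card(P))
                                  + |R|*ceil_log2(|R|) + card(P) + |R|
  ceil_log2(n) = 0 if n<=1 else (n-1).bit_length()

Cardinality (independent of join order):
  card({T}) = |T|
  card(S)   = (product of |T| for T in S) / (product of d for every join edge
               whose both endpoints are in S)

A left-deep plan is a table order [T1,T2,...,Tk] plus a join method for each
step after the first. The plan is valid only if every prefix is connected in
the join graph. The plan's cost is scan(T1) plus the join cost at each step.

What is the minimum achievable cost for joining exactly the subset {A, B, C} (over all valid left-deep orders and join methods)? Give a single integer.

5800

Selinger DP over subsets of {A,B,C}:
  {C}: scan cost=500, card=500
  {B}: scan cost=150, card=150
  {A}: scan cost=100, card=100
  {BC}: card=1000; try (B,hash)→3400, (B,nl_idx)→5500, (C,merge)→6500, (B,merge)→6850, (C,hash)→9300, (C,nl)→75150 …(+1); best=3400 via (B,hash)
  {AC}: card=25000; try (A,hash)→2400, (C,merge)→5900, (A,merge)→6300, (C,hash)→9200, (C,nl)→50100, (A,nl)→50500; best=2400 via (A,hash)
  {AB}: card=300; try (B,nl_idx)→1200, (A,hash)→1700, (B,merge)→2250, (A,merge)→2300, (B,hash)→2600, (B,nl)→15100 …(+1); best=1200 via (B,nl_idx)
  {ABC}: card=1000; try (A,hash)→5800, (C,merge)→9200, (C,hash)→10500, (A,merge)→15200, (B,hash)→29800, (A,nl)→103400 …(+4); best=5800 via (A,hash)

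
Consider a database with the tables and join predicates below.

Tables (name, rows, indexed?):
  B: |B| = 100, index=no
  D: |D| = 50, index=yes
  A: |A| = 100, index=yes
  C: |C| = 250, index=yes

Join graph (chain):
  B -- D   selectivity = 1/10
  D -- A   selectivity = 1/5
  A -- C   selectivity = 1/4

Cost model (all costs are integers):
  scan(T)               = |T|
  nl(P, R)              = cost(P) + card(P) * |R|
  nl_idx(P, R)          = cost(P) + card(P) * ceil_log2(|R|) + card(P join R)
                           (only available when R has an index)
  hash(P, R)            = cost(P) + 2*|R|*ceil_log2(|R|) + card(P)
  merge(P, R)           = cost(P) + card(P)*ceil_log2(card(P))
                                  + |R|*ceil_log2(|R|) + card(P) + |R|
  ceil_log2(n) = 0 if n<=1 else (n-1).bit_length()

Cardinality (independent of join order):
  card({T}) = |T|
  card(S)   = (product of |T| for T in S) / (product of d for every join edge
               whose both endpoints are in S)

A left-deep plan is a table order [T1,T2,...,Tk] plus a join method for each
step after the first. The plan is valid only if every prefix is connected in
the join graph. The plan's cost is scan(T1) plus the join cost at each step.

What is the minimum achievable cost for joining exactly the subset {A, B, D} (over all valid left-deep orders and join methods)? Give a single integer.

2700

Selinger DP over subsets of {A,B,D}:
  {B}: scan cost=100, card=100
  {D}: scan cost=50, card=50
  {A}: scan cost=100, card=100
  {BD}: card=500; try (D,hash)→800, (D,nl_idx)→1200, (B,merge)→1200, (D,merge)→1250, (B,hash)→1500, (B,nl)→5050 …(+1); best=800 via (D,hash)
  {AD}: card=1000; try (D,hash)→800, (A,merge)→1200, (D,merge)→1250, (A,nl_idx)→1400, (A,hash)→1500, (D,nl_idx)→1700 …(+2); best=800 via (D,hash)
  {ABD}: card=10000; try (A,hash)→2700, (B,hash)→3200, (A,merge)→6600, (B,merge)→12600, (A,nl_idx)→14300, (A,nl)→50800 …(+1); best=2700 via (A,hash)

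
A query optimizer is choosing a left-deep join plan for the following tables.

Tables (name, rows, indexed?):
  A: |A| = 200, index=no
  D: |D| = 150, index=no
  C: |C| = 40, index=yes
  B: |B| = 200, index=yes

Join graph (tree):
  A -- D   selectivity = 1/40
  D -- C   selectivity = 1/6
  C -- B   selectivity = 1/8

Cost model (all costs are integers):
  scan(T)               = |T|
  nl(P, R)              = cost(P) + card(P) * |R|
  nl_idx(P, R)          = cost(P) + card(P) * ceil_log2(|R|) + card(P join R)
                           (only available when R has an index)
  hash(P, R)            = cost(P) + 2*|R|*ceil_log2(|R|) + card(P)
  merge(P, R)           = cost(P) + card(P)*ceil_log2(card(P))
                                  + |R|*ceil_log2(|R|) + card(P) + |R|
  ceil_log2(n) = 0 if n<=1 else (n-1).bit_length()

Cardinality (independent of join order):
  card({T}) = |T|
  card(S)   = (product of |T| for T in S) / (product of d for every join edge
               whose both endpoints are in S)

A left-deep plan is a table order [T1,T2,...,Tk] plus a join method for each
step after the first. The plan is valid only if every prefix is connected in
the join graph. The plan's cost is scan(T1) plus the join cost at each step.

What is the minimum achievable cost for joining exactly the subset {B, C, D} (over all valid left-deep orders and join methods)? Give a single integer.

Selinger DP over subsets of {B,C,D}:
  {D}: scan cost=150, card=150
  {C}: scan cost=40, card=40
  {B}: scan cost=200, card=200
  {CD}: card=1000; try (C,hash)→780, (D,merge)→1670, (C,merge)→1780, (C,nl_idx)→2050, (D,hash)→2480, (D,nl)→6040 …(+1); best=780 via (C,hash)
  {BC}: card=1000; try (C,hash)→880, (B,nl_idx)→1360, (B,merge)→2120, (C,merge)→2280, (C,nl_idx)→2400, (B,hash)→3280 …(+2); best=880 via (C,hash)
  {BCD}: card=25000; try (D,hash)→4280, (B,hash)→4980, (D,merge)→13230, (B,merge)→13580, (B,nl_idx)→33780, (D,nl)→150880 …(+1); best=4280 via (D,hash)

4280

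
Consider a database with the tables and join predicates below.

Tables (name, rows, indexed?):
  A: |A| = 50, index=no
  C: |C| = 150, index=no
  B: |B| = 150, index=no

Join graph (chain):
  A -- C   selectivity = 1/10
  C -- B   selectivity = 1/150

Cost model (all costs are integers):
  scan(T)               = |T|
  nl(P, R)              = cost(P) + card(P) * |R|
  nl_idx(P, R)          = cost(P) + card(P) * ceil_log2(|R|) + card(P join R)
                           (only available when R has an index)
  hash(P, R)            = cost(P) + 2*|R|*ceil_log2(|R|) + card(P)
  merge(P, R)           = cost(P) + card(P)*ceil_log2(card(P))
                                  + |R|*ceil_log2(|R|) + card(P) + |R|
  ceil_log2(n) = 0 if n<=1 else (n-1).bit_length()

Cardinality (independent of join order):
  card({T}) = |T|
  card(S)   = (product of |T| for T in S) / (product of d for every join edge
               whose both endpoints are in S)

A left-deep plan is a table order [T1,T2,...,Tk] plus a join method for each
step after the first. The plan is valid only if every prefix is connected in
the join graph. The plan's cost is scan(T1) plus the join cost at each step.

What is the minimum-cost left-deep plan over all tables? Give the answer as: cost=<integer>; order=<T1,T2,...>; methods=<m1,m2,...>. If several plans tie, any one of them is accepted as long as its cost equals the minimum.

cost=3450; order=B,C,A; methods=hash,hash

Selinger DP (subsets sized 1..n):
  {A}: scan cost=50, card=50
  {C}: scan cost=150, card=150
  {B}: scan cost=150, card=150
  {AC}: card=750; try (A,hash)→900, (C,merge)→1750, (A,merge)→1850, (C,hash)→2500, (C,nl)→7550, (A,nl)→7650; best=900 via (A,hash)
  {BC}: card=150; try (C,hash)→2700, (B,hash)→2700, (C,merge)→2850, (B,merge)→2850, (C,nl)→22650, (B,nl)→22650; best=2700 via (C,hash)
  {ABC}: card=750; try (A,hash)→3450, (B,hash)→4050, (A,merge)→4400, (A,nl)→10200, (B,merge)→10500, (B,nl)→113400; best=3450 via (A,hash)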